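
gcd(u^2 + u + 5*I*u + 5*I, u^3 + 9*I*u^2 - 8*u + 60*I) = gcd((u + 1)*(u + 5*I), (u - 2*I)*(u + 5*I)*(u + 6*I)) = u + 5*I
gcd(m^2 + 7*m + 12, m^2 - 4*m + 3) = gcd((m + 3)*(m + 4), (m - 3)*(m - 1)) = 1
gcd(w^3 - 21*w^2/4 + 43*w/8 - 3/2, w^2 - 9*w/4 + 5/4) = 1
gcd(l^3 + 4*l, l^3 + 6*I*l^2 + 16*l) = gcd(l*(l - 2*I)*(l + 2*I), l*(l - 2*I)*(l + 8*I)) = l^2 - 2*I*l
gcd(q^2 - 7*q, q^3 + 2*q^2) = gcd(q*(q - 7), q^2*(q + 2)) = q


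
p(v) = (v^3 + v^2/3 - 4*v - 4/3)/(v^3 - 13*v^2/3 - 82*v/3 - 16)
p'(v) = (-3*v^2 + 26*v/3 + 82/3)*(v^3 + v^2/3 - 4*v - 4/3)/(v^3 - 13*v^2/3 - 82*v/3 - 16)^2 + (3*v^2 + 2*v/3 - 4)/(v^3 - 13*v^2/3 - 82*v/3 - 16)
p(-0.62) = -1.08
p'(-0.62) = 26.93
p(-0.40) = -0.04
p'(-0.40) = 0.83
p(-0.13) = 0.06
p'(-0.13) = 0.19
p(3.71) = -0.31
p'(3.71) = -0.27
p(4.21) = -0.47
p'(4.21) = -0.35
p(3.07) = -0.17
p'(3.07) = -0.20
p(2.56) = -0.08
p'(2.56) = -0.15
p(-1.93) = 0.03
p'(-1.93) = 0.44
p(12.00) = 2.27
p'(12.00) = -0.33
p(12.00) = 2.27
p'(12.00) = -0.33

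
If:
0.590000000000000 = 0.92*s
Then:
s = 0.64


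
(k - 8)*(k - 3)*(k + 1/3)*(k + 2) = k^4 - 26*k^3/3 - k^2 + 146*k/3 + 16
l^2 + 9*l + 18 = (l + 3)*(l + 6)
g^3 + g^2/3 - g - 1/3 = (g - 1)*(g + 1/3)*(g + 1)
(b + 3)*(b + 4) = b^2 + 7*b + 12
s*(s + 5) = s^2 + 5*s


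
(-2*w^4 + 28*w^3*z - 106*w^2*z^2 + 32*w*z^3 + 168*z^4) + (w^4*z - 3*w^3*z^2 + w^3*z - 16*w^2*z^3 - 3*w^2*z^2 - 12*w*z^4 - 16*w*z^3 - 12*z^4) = w^4*z - 2*w^4 - 3*w^3*z^2 + 29*w^3*z - 16*w^2*z^3 - 109*w^2*z^2 - 12*w*z^4 + 16*w*z^3 + 156*z^4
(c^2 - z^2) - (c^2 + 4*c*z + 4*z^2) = -4*c*z - 5*z^2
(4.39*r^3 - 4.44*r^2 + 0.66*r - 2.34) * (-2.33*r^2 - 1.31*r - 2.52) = -10.2287*r^5 + 4.5943*r^4 - 6.7842*r^3 + 15.7764*r^2 + 1.4022*r + 5.8968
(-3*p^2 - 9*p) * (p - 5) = -3*p^3 + 6*p^2 + 45*p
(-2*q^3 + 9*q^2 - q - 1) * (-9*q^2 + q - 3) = 18*q^5 - 83*q^4 + 24*q^3 - 19*q^2 + 2*q + 3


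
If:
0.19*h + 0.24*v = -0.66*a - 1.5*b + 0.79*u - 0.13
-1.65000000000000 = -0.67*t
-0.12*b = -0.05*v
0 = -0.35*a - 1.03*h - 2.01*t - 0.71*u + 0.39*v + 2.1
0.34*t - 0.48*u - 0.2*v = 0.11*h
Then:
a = 5.87385321922795 - 2.9153081351831*v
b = 0.416666666666667*v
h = 1.96726343192592*v - 7.0845541151663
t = 2.46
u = 3.3679466364669 - 0.867497869816357*v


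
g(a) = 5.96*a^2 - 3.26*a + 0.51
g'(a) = 11.92*a - 3.26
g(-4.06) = 111.99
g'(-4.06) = -51.66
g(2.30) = 24.54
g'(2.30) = 24.16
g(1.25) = 5.75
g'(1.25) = 11.64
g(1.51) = 9.18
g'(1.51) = 14.74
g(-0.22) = 1.52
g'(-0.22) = -5.88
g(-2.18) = 35.94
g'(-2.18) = -29.25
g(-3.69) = 93.69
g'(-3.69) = -47.24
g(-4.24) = 121.48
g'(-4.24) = -53.80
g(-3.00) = 63.93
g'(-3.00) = -39.02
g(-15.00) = 1390.41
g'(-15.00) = -182.06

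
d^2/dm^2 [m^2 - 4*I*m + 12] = 2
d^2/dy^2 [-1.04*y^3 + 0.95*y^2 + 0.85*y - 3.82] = 1.9 - 6.24*y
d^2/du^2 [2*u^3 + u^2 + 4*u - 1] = 12*u + 2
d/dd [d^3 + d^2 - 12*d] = 3*d^2 + 2*d - 12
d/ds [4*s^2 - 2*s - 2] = 8*s - 2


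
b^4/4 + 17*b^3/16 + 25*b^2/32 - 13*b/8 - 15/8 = (b/2 + 1)^2*(b - 5/4)*(b + 3/2)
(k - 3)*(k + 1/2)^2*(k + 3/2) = k^4 - k^3/2 - 23*k^2/4 - 39*k/8 - 9/8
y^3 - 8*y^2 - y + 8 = (y - 8)*(y - 1)*(y + 1)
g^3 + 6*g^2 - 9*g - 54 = (g - 3)*(g + 3)*(g + 6)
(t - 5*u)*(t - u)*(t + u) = t^3 - 5*t^2*u - t*u^2 + 5*u^3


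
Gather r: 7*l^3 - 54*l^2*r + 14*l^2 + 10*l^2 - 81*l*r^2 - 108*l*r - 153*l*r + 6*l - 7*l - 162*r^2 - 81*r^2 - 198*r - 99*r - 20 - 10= 7*l^3 + 24*l^2 - l + r^2*(-81*l - 243) + r*(-54*l^2 - 261*l - 297) - 30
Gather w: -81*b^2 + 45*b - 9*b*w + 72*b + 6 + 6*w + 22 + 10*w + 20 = -81*b^2 + 117*b + w*(16 - 9*b) + 48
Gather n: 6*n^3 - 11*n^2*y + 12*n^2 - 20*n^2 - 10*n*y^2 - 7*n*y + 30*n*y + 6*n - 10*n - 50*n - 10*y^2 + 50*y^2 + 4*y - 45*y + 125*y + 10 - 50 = 6*n^3 + n^2*(-11*y - 8) + n*(-10*y^2 + 23*y - 54) + 40*y^2 + 84*y - 40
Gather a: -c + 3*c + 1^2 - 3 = 2*c - 2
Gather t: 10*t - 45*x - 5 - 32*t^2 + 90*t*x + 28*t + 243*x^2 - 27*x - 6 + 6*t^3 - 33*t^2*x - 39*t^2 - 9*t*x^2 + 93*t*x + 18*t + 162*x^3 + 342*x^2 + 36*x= 6*t^3 + t^2*(-33*x - 71) + t*(-9*x^2 + 183*x + 56) + 162*x^3 + 585*x^2 - 36*x - 11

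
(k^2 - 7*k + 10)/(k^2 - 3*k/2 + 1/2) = 2*(k^2 - 7*k + 10)/(2*k^2 - 3*k + 1)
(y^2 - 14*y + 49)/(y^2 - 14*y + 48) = (y^2 - 14*y + 49)/(y^2 - 14*y + 48)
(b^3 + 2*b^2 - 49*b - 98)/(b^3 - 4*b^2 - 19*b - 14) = (b + 7)/(b + 1)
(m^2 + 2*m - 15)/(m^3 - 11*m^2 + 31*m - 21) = (m + 5)/(m^2 - 8*m + 7)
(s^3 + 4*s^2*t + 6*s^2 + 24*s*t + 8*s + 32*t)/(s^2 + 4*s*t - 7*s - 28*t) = (s^2 + 6*s + 8)/(s - 7)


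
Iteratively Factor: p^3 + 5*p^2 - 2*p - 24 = (p - 2)*(p^2 + 7*p + 12) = (p - 2)*(p + 4)*(p + 3)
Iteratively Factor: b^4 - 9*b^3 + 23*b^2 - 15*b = (b - 1)*(b^3 - 8*b^2 + 15*b) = (b - 3)*(b - 1)*(b^2 - 5*b) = b*(b - 3)*(b - 1)*(b - 5)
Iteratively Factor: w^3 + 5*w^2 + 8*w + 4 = (w + 2)*(w^2 + 3*w + 2) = (w + 2)^2*(w + 1)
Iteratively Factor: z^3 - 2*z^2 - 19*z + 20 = (z + 4)*(z^2 - 6*z + 5) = (z - 5)*(z + 4)*(z - 1)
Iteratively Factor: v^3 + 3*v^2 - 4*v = (v - 1)*(v^2 + 4*v) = v*(v - 1)*(v + 4)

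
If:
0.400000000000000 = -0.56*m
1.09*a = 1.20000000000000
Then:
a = 1.10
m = -0.71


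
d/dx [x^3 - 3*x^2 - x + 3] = 3*x^2 - 6*x - 1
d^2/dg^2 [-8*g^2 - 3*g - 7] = -16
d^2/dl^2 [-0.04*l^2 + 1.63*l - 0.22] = -0.0800000000000000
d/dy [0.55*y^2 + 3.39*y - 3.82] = 1.1*y + 3.39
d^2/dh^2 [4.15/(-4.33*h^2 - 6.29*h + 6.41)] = (155.61587*h^2 + 226.05631*h - 4.15*(8.66*h + 6.29)*(17.32*h + 12.58) - 230.36899)/(4.33*h^2 + 6.29*h - 6.41)^3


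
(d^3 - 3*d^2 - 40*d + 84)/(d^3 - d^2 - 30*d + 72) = (d^2 - 9*d + 14)/(d^2 - 7*d + 12)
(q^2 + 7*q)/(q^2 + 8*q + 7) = q/(q + 1)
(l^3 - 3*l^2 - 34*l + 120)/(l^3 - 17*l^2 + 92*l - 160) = (l + 6)/(l - 8)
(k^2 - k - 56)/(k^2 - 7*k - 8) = (k + 7)/(k + 1)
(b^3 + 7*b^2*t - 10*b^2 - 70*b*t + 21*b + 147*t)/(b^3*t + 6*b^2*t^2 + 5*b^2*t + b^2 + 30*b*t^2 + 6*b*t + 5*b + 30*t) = (b^3 + 7*b^2*t - 10*b^2 - 70*b*t + 21*b + 147*t)/(b^3*t + 6*b^2*t^2 + 5*b^2*t + b^2 + 30*b*t^2 + 6*b*t + 5*b + 30*t)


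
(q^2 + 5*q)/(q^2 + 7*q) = (q + 5)/(q + 7)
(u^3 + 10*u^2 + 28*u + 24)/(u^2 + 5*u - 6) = (u^2 + 4*u + 4)/(u - 1)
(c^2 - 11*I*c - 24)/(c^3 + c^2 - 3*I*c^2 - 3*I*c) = (c - 8*I)/(c*(c + 1))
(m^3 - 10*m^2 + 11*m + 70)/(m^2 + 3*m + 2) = (m^2 - 12*m + 35)/(m + 1)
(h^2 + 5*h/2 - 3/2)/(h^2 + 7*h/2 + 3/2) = (2*h - 1)/(2*h + 1)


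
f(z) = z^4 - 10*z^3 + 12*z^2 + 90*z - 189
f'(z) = 4*z^3 - 30*z^2 + 24*z + 90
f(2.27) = -13.28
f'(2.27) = 36.68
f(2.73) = -1.78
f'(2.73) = 13.32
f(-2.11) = -211.71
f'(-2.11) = -131.78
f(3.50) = -5.69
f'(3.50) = -22.00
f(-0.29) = -213.84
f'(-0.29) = 80.42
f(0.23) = -167.78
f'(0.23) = 93.98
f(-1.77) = -245.44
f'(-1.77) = -68.65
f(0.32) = -159.29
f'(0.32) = 94.74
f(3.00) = 0.00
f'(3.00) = 0.00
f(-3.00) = 0.00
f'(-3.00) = -360.00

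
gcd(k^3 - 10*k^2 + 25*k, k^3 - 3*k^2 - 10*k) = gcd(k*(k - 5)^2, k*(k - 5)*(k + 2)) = k^2 - 5*k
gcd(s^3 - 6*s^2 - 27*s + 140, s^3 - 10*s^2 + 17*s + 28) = s^2 - 11*s + 28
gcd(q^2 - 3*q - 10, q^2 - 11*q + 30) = q - 5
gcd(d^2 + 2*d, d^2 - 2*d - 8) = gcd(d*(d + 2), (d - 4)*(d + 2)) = d + 2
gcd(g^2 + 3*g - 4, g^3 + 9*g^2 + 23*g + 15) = 1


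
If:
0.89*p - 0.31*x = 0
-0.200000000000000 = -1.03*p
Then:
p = 0.19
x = 0.56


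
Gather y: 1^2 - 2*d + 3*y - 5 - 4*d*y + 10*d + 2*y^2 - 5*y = 8*d + 2*y^2 + y*(-4*d - 2) - 4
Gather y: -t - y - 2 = -t - y - 2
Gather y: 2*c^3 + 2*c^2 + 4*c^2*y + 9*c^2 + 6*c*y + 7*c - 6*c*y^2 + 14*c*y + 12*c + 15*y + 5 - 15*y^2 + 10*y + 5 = 2*c^3 + 11*c^2 + 19*c + y^2*(-6*c - 15) + y*(4*c^2 + 20*c + 25) + 10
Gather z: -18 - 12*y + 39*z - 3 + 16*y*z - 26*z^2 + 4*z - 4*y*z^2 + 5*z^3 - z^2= -12*y + 5*z^3 + z^2*(-4*y - 27) + z*(16*y + 43) - 21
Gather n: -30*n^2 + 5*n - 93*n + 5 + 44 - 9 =-30*n^2 - 88*n + 40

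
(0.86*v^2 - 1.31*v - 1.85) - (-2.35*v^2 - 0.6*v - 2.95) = 3.21*v^2 - 0.71*v + 1.1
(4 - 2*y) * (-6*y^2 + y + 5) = 12*y^3 - 26*y^2 - 6*y + 20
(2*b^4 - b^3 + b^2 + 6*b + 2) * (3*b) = 6*b^5 - 3*b^4 + 3*b^3 + 18*b^2 + 6*b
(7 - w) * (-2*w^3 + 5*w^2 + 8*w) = 2*w^4 - 19*w^3 + 27*w^2 + 56*w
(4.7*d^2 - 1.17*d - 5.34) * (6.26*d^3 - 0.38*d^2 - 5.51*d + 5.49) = 29.422*d^5 - 9.1102*d^4 - 58.8808*d^3 + 34.2789*d^2 + 23.0001*d - 29.3166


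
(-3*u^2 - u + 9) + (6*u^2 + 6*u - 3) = 3*u^2 + 5*u + 6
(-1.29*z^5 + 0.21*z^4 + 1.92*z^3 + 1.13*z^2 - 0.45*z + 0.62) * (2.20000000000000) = -2.838*z^5 + 0.462*z^4 + 4.224*z^3 + 2.486*z^2 - 0.99*z + 1.364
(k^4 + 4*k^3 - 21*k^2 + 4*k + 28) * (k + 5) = k^5 + 9*k^4 - k^3 - 101*k^2 + 48*k + 140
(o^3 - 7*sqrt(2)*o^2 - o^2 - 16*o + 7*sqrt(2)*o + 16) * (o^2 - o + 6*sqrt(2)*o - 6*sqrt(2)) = o^5 - 2*o^4 - sqrt(2)*o^4 - 99*o^3 + 2*sqrt(2)*o^3 - 97*sqrt(2)*o^2 + 200*o^2 - 100*o + 192*sqrt(2)*o - 96*sqrt(2)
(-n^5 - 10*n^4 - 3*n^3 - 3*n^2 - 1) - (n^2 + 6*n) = -n^5 - 10*n^4 - 3*n^3 - 4*n^2 - 6*n - 1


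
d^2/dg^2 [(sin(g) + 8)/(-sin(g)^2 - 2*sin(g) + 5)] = (sin(g)^5 + 30*sin(g)^4 + 76*sin(g)^3 + 154*sin(g)^2 - 21*sin(g) - 164)/(sin(g)^2 + 2*sin(g) - 5)^3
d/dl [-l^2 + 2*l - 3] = 2 - 2*l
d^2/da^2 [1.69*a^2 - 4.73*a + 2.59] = 3.38000000000000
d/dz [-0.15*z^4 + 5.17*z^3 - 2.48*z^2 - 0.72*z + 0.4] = -0.6*z^3 + 15.51*z^2 - 4.96*z - 0.72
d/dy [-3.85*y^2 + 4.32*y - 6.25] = 4.32 - 7.7*y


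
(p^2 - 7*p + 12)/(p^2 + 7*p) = (p^2 - 7*p + 12)/(p*(p + 7))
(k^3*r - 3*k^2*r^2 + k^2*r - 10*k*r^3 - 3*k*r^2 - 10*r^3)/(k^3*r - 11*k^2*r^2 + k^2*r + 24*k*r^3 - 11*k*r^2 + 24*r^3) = (k^2 - 3*k*r - 10*r^2)/(k^2 - 11*k*r + 24*r^2)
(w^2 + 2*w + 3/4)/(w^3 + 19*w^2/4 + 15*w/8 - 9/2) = 2*(2*w + 1)/(4*w^2 + 13*w - 12)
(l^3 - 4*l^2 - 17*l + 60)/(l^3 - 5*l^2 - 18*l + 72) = (l - 5)/(l - 6)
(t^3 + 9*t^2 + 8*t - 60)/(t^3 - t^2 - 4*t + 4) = (t^2 + 11*t + 30)/(t^2 + t - 2)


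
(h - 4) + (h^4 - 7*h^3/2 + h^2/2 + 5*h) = h^4 - 7*h^3/2 + h^2/2 + 6*h - 4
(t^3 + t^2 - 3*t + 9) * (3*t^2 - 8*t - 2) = 3*t^5 - 5*t^4 - 19*t^3 + 49*t^2 - 66*t - 18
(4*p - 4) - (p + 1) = 3*p - 5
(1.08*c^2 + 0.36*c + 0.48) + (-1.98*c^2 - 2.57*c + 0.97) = -0.9*c^2 - 2.21*c + 1.45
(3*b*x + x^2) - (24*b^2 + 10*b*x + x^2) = -24*b^2 - 7*b*x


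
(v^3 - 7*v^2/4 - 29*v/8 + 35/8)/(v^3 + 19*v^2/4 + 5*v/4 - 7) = (v - 5/2)/(v + 4)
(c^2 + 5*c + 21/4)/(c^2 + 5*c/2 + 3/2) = (c + 7/2)/(c + 1)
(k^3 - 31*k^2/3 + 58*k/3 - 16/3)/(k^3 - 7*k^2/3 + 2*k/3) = (k - 8)/k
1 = 1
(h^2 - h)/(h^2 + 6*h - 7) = h/(h + 7)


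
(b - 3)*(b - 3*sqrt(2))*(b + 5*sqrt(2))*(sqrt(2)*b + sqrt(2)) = sqrt(2)*b^4 - 2*sqrt(2)*b^3 + 4*b^3 - 33*sqrt(2)*b^2 - 8*b^2 - 12*b + 60*sqrt(2)*b + 90*sqrt(2)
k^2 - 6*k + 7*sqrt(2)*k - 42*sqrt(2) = (k - 6)*(k + 7*sqrt(2))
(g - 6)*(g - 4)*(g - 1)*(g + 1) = g^4 - 10*g^3 + 23*g^2 + 10*g - 24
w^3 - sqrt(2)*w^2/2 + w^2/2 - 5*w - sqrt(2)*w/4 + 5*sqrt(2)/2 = (w - 2)*(w + 5/2)*(w - sqrt(2)/2)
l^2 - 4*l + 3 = (l - 3)*(l - 1)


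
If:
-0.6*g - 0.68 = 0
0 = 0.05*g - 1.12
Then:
No Solution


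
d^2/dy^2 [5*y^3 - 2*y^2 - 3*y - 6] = 30*y - 4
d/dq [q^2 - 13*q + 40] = 2*q - 13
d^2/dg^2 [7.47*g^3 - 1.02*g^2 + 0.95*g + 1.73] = 44.82*g - 2.04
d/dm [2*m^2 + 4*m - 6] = 4*m + 4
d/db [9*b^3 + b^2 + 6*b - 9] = 27*b^2 + 2*b + 6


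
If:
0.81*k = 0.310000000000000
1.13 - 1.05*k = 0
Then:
No Solution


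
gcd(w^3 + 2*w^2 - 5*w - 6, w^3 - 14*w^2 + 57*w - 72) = 1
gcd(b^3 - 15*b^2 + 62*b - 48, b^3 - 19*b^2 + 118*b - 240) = b^2 - 14*b + 48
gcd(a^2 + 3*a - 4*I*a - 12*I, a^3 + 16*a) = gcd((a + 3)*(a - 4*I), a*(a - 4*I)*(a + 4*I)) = a - 4*I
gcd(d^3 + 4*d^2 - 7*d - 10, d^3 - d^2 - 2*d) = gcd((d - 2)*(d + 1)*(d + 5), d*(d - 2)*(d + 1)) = d^2 - d - 2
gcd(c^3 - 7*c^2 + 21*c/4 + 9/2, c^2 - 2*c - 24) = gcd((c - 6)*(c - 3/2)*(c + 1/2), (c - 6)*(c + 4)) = c - 6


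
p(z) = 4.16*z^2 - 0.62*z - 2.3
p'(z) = 8.32*z - 0.62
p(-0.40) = -1.39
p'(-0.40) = -3.95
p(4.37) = 74.43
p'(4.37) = 35.74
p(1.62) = 7.61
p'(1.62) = 12.86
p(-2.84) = 33.01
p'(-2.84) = -24.25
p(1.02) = 1.40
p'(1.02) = 7.87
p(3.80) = 55.41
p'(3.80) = 31.00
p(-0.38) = -1.46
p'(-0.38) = -3.78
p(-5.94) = 148.16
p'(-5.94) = -50.04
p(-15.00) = 943.00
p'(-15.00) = -125.42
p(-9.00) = 340.24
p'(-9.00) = -75.50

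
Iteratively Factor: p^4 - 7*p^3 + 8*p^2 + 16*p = (p - 4)*(p^3 - 3*p^2 - 4*p) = p*(p - 4)*(p^2 - 3*p - 4) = p*(p - 4)^2*(p + 1)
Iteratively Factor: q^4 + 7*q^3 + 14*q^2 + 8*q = (q)*(q^3 + 7*q^2 + 14*q + 8) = q*(q + 2)*(q^2 + 5*q + 4) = q*(q + 2)*(q + 4)*(q + 1)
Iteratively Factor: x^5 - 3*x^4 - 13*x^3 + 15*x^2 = (x - 1)*(x^4 - 2*x^3 - 15*x^2) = (x - 5)*(x - 1)*(x^3 + 3*x^2) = x*(x - 5)*(x - 1)*(x^2 + 3*x) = x^2*(x - 5)*(x - 1)*(x + 3)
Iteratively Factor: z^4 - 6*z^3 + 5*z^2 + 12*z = (z - 4)*(z^3 - 2*z^2 - 3*z) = (z - 4)*(z + 1)*(z^2 - 3*z) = (z - 4)*(z - 3)*(z + 1)*(z)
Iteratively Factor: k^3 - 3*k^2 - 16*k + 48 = (k - 3)*(k^2 - 16) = (k - 3)*(k + 4)*(k - 4)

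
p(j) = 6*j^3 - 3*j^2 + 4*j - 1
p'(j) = 18*j^2 - 6*j + 4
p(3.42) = 217.60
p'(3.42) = 194.02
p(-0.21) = -2.03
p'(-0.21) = 6.05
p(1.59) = 21.89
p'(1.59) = 39.97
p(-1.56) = -37.32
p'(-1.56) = 57.16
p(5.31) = 833.98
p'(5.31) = 479.67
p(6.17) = 1318.78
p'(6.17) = 652.22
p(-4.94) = -817.29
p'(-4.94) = 472.90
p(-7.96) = -3249.07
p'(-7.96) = 1192.27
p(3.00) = 146.00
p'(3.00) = 148.00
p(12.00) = 9983.00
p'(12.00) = 2524.00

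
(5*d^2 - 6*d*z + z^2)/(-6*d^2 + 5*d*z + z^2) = (-5*d + z)/(6*d + z)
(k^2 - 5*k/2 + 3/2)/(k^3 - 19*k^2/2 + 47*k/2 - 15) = (2*k - 3)/(2*k^2 - 17*k + 30)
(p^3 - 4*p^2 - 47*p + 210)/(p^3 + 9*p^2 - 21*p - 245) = (p - 6)/(p + 7)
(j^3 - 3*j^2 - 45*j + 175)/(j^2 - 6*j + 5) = (j^2 + 2*j - 35)/(j - 1)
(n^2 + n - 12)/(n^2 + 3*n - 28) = (n^2 + n - 12)/(n^2 + 3*n - 28)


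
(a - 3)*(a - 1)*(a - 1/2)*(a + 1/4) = a^4 - 17*a^3/4 + 31*a^2/8 - a/4 - 3/8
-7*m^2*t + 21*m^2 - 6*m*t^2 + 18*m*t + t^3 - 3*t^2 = (-7*m + t)*(m + t)*(t - 3)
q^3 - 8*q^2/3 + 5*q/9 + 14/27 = (q - 7/3)*(q - 2/3)*(q + 1/3)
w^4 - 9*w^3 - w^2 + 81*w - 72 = (w - 8)*(w - 3)*(w - 1)*(w + 3)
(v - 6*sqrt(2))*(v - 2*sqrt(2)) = v^2 - 8*sqrt(2)*v + 24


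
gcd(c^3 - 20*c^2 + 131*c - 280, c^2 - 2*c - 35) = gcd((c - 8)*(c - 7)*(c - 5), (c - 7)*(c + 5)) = c - 7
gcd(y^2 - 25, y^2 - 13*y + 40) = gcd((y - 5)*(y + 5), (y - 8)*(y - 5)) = y - 5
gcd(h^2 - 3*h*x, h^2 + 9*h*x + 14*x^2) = 1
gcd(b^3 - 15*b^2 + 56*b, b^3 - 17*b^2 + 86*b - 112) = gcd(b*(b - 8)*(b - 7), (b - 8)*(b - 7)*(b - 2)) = b^2 - 15*b + 56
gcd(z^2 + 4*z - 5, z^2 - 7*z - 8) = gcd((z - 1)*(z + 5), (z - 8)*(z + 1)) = 1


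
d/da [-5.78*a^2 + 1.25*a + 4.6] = 1.25 - 11.56*a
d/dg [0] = 0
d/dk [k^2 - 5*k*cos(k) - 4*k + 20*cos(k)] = 5*k*sin(k) + 2*k - 20*sin(k) - 5*cos(k) - 4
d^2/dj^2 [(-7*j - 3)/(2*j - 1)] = -52/(2*j - 1)^3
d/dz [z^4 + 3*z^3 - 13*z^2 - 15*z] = 4*z^3 + 9*z^2 - 26*z - 15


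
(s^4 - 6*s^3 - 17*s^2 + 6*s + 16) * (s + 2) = s^5 - 4*s^4 - 29*s^3 - 28*s^2 + 28*s + 32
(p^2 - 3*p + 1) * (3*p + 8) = 3*p^3 - p^2 - 21*p + 8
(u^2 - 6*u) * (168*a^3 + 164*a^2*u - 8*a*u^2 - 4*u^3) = 168*a^3*u^2 - 1008*a^3*u + 164*a^2*u^3 - 984*a^2*u^2 - 8*a*u^4 + 48*a*u^3 - 4*u^5 + 24*u^4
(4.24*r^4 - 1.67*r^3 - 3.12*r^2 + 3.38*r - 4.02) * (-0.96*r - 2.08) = -4.0704*r^5 - 7.216*r^4 + 6.4688*r^3 + 3.2448*r^2 - 3.1712*r + 8.3616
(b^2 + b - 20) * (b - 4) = b^3 - 3*b^2 - 24*b + 80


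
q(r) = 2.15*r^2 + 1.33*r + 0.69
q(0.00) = 0.69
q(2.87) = 22.22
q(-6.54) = 83.95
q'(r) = 4.3*r + 1.33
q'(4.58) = 21.02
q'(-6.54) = -26.79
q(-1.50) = 3.53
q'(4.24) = 19.56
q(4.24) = 44.98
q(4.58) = 51.88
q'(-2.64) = -10.02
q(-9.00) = 162.87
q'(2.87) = 13.67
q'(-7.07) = -29.07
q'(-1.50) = -5.12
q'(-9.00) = -37.37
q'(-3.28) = -12.77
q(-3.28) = 19.46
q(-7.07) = 98.75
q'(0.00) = 1.33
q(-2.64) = 12.16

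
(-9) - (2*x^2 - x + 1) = -2*x^2 + x - 10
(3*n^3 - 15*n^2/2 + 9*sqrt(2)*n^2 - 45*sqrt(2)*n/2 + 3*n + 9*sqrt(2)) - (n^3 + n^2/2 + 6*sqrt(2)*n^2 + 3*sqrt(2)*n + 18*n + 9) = 2*n^3 - 8*n^2 + 3*sqrt(2)*n^2 - 51*sqrt(2)*n/2 - 15*n - 9 + 9*sqrt(2)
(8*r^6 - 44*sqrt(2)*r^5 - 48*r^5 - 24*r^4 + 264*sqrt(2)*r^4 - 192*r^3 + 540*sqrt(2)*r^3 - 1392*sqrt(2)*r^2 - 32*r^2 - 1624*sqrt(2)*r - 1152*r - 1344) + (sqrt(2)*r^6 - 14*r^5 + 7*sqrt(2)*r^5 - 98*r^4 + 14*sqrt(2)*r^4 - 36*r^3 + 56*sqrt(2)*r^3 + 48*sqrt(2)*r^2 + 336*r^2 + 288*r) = sqrt(2)*r^6 + 8*r^6 - 62*r^5 - 37*sqrt(2)*r^5 - 122*r^4 + 278*sqrt(2)*r^4 - 228*r^3 + 596*sqrt(2)*r^3 - 1344*sqrt(2)*r^2 + 304*r^2 - 1624*sqrt(2)*r - 864*r - 1344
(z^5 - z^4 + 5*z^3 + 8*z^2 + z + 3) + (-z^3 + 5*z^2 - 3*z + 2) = z^5 - z^4 + 4*z^3 + 13*z^2 - 2*z + 5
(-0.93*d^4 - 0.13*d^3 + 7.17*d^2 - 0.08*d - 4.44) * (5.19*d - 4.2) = -4.8267*d^5 + 3.2313*d^4 + 37.7583*d^3 - 30.5292*d^2 - 22.7076*d + 18.648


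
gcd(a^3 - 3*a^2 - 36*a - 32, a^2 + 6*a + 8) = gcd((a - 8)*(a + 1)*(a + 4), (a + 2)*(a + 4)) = a + 4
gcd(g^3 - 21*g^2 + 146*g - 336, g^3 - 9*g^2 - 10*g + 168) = g^2 - 13*g + 42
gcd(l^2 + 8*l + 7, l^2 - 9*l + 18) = 1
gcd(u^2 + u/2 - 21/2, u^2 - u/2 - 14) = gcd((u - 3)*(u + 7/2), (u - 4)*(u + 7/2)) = u + 7/2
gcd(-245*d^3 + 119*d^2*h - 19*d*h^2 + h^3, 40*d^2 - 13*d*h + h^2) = 5*d - h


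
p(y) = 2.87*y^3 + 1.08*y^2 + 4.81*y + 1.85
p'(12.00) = 1270.57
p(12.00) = 5174.45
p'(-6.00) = 301.81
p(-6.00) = -608.05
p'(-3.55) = 105.65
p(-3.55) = -130.02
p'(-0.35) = 5.11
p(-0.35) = 0.18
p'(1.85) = 38.27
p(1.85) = 32.62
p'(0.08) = 5.04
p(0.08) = 2.24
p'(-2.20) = 41.73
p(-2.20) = -34.06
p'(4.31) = 174.06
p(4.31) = 272.42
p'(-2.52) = 54.04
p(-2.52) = -49.34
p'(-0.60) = 6.61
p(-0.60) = -1.27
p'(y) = 8.61*y^2 + 2.16*y + 4.81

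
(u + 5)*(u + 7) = u^2 + 12*u + 35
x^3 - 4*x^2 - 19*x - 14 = (x - 7)*(x + 1)*(x + 2)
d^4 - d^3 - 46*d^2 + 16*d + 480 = (d - 6)*(d - 4)*(d + 4)*(d + 5)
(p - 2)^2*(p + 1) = p^3 - 3*p^2 + 4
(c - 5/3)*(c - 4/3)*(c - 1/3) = c^3 - 10*c^2/3 + 29*c/9 - 20/27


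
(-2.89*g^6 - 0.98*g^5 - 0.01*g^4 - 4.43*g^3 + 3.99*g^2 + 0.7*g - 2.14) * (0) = 0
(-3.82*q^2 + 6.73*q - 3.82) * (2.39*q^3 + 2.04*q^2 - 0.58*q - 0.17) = -9.1298*q^5 + 8.2919*q^4 + 6.815*q^3 - 11.0468*q^2 + 1.0715*q + 0.6494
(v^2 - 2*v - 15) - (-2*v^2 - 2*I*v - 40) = 3*v^2 - 2*v + 2*I*v + 25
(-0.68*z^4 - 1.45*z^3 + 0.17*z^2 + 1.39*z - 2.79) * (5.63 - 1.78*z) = 1.2104*z^5 - 1.2474*z^4 - 8.4661*z^3 - 1.5171*z^2 + 12.7919*z - 15.7077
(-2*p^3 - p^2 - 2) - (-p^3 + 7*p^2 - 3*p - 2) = -p^3 - 8*p^2 + 3*p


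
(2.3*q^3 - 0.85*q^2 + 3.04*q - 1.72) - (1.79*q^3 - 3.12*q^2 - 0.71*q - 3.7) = 0.51*q^3 + 2.27*q^2 + 3.75*q + 1.98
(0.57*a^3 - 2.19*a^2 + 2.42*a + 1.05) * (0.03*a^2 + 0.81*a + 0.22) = 0.0171*a^5 + 0.396*a^4 - 1.5759*a^3 + 1.5099*a^2 + 1.3829*a + 0.231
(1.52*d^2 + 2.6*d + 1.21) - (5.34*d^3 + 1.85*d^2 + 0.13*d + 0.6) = -5.34*d^3 - 0.33*d^2 + 2.47*d + 0.61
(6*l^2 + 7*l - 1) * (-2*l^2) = -12*l^4 - 14*l^3 + 2*l^2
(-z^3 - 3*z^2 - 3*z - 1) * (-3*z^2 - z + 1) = 3*z^5 + 10*z^4 + 11*z^3 + 3*z^2 - 2*z - 1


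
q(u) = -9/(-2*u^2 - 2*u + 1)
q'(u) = -9*(4*u + 2)/(-2*u^2 - 2*u + 1)^2 = 18*(-2*u - 1)/(2*u^2 + 2*u - 1)^2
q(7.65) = 0.07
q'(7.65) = -0.02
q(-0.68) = -6.27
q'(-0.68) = 3.15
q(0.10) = -11.54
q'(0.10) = -35.50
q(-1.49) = 19.56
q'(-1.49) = 168.28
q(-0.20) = -6.82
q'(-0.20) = -6.20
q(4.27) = 0.20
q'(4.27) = -0.09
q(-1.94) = 3.40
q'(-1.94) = 7.40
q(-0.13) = -7.34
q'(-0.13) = -8.86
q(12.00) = 0.03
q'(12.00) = 0.00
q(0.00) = -9.00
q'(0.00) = -18.00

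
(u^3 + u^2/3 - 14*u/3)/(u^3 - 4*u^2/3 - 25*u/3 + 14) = u*(3*u + 7)/(3*u^2 + 2*u - 21)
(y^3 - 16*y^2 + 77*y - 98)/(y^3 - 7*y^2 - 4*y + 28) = (y - 7)/(y + 2)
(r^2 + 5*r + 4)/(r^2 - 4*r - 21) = (r^2 + 5*r + 4)/(r^2 - 4*r - 21)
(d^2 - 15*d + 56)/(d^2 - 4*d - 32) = (d - 7)/(d + 4)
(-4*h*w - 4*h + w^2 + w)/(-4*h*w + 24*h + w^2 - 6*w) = (w + 1)/(w - 6)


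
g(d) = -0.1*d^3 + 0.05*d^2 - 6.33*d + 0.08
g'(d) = -0.3*d^2 + 0.1*d - 6.33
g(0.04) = -0.17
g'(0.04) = -6.33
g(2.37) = -15.97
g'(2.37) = -7.78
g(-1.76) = 11.92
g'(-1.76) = -7.44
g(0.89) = -5.58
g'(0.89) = -6.48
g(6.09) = -59.20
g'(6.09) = -16.85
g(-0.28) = 1.86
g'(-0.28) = -6.38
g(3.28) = -23.67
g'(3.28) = -9.23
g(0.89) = -5.58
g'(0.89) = -6.48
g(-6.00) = 61.46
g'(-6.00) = -17.73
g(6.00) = -57.70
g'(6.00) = -16.53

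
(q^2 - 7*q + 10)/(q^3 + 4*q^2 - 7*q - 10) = (q - 5)/(q^2 + 6*q + 5)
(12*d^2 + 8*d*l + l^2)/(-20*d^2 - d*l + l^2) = (-12*d^2 - 8*d*l - l^2)/(20*d^2 + d*l - l^2)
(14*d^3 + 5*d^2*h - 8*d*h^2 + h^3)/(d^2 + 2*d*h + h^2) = (14*d^2 - 9*d*h + h^2)/(d + h)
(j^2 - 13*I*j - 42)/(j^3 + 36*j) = (j - 7*I)/(j*(j + 6*I))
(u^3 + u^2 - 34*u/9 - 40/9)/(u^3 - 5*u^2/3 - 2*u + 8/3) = (u + 5/3)/(u - 1)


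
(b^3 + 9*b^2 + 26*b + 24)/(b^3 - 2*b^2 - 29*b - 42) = (b + 4)/(b - 7)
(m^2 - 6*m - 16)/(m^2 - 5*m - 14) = (m - 8)/(m - 7)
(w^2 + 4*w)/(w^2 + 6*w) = (w + 4)/(w + 6)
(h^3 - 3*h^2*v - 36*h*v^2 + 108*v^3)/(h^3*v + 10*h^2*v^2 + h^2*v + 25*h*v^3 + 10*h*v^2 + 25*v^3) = (h^3 - 3*h^2*v - 36*h*v^2 + 108*v^3)/(v*(h^3 + 10*h^2*v + h^2 + 25*h*v^2 + 10*h*v + 25*v^2))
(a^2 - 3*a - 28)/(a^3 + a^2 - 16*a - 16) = (a - 7)/(a^2 - 3*a - 4)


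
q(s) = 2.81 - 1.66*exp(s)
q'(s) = -1.66*exp(s)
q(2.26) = -13.10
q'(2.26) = -15.91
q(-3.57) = 2.76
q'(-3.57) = -0.05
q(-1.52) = 2.45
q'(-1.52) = -0.36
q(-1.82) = 2.54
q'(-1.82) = -0.27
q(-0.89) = 2.13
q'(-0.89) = -0.68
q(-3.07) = 2.73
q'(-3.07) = -0.08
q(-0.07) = 1.26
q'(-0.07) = -1.55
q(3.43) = -48.45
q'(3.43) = -51.26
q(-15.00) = 2.81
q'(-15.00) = 0.00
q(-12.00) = 2.81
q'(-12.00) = 0.00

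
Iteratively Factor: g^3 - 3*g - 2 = (g - 2)*(g^2 + 2*g + 1) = (g - 2)*(g + 1)*(g + 1)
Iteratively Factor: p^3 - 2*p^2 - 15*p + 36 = (p - 3)*(p^2 + p - 12) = (p - 3)*(p + 4)*(p - 3)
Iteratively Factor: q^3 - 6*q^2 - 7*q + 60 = (q - 4)*(q^2 - 2*q - 15) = (q - 4)*(q + 3)*(q - 5)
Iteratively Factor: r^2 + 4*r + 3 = (r + 1)*(r + 3)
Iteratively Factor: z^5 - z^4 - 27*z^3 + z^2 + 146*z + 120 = (z + 2)*(z^4 - 3*z^3 - 21*z^2 + 43*z + 60) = (z - 3)*(z + 2)*(z^3 - 21*z - 20) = (z - 3)*(z + 2)*(z + 4)*(z^2 - 4*z - 5) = (z - 5)*(z - 3)*(z + 2)*(z + 4)*(z + 1)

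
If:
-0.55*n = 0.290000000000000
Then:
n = -0.53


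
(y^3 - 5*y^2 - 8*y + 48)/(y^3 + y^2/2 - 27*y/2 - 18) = 2*(y - 4)/(2*y + 3)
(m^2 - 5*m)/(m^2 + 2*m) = (m - 5)/(m + 2)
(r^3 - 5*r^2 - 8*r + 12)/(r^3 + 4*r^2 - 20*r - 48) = (r^2 - 7*r + 6)/(r^2 + 2*r - 24)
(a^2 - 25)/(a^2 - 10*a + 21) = (a^2 - 25)/(a^2 - 10*a + 21)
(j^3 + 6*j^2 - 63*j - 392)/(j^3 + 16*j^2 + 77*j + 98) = (j - 8)/(j + 2)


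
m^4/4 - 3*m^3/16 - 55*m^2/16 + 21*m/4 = m*(m/4 + 1)*(m - 3)*(m - 7/4)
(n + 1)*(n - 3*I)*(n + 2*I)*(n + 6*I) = n^4 + n^3 + 5*I*n^3 + 12*n^2 + 5*I*n^2 + 12*n + 36*I*n + 36*I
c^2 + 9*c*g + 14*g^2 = (c + 2*g)*(c + 7*g)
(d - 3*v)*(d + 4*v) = d^2 + d*v - 12*v^2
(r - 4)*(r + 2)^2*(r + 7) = r^4 + 7*r^3 - 12*r^2 - 100*r - 112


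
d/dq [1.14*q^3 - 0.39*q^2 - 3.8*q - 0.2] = 3.42*q^2 - 0.78*q - 3.8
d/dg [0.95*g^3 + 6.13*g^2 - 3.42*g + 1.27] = 2.85*g^2 + 12.26*g - 3.42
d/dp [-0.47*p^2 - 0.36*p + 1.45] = -0.94*p - 0.36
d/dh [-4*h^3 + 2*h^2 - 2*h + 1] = -12*h^2 + 4*h - 2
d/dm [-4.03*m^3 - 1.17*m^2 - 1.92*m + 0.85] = -12.09*m^2 - 2.34*m - 1.92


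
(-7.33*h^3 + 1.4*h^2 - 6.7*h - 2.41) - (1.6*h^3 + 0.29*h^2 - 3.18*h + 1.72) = -8.93*h^3 + 1.11*h^2 - 3.52*h - 4.13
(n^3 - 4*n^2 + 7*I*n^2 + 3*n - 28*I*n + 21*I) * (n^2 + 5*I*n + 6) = n^5 - 4*n^4 + 12*I*n^4 - 26*n^3 - 48*I*n^3 + 116*n^2 + 78*I*n^2 - 87*n - 168*I*n + 126*I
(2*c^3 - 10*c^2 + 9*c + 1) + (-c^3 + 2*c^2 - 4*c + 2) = c^3 - 8*c^2 + 5*c + 3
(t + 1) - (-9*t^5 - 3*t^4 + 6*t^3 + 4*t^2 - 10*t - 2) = 9*t^5 + 3*t^4 - 6*t^3 - 4*t^2 + 11*t + 3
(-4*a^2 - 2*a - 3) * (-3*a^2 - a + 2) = 12*a^4 + 10*a^3 + 3*a^2 - a - 6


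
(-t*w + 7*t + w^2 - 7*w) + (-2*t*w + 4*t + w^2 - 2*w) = -3*t*w + 11*t + 2*w^2 - 9*w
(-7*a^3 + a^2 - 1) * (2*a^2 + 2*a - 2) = -14*a^5 - 12*a^4 + 16*a^3 - 4*a^2 - 2*a + 2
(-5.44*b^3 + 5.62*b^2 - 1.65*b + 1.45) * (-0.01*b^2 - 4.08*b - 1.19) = 0.0544*b^5 + 22.139*b^4 - 16.4395*b^3 + 0.0296999999999991*b^2 - 3.9525*b - 1.7255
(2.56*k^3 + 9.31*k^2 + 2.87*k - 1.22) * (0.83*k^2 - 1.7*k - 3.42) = 2.1248*k^5 + 3.3753*k^4 - 22.2001*k^3 - 37.7318*k^2 - 7.7414*k + 4.1724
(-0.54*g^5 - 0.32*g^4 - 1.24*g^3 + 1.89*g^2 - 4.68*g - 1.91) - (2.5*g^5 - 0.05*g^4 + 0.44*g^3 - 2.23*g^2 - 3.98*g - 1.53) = -3.04*g^5 - 0.27*g^4 - 1.68*g^3 + 4.12*g^2 - 0.7*g - 0.38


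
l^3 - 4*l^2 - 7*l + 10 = (l - 5)*(l - 1)*(l + 2)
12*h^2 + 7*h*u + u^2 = (3*h + u)*(4*h + u)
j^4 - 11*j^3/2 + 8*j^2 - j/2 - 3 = (j - 3)*(j - 2)*(j - 1)*(j + 1/2)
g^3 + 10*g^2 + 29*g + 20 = (g + 1)*(g + 4)*(g + 5)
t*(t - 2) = t^2 - 2*t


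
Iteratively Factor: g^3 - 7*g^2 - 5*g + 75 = (g - 5)*(g^2 - 2*g - 15) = (g - 5)^2*(g + 3)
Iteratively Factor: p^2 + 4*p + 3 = (p + 1)*(p + 3)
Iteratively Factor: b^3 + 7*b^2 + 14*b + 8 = (b + 2)*(b^2 + 5*b + 4) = (b + 2)*(b + 4)*(b + 1)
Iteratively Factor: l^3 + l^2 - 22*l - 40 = (l + 2)*(l^2 - l - 20) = (l - 5)*(l + 2)*(l + 4)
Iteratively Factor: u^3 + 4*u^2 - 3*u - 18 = (u + 3)*(u^2 + u - 6) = (u + 3)^2*(u - 2)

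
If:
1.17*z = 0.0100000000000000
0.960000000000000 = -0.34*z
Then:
No Solution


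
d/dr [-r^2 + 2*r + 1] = 2 - 2*r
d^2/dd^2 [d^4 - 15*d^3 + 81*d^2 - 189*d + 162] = 12*d^2 - 90*d + 162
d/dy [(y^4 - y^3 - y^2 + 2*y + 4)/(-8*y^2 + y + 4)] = (-16*y^5 + 11*y^4 + 14*y^3 + 3*y^2 + 56*y + 4)/(64*y^4 - 16*y^3 - 63*y^2 + 8*y + 16)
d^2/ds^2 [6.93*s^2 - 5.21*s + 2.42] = 13.8600000000000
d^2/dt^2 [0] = 0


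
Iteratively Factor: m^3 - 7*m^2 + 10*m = (m - 5)*(m^2 - 2*m) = (m - 5)*(m - 2)*(m)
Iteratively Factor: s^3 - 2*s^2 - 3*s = (s)*(s^2 - 2*s - 3) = s*(s - 3)*(s + 1)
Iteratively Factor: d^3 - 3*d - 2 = (d + 1)*(d^2 - d - 2) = (d + 1)^2*(d - 2)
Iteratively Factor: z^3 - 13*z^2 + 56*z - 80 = (z - 4)*(z^2 - 9*z + 20) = (z - 5)*(z - 4)*(z - 4)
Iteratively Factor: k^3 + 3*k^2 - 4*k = (k + 4)*(k^2 - k) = (k - 1)*(k + 4)*(k)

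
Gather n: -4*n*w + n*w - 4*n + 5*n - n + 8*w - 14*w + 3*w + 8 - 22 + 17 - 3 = -3*n*w - 3*w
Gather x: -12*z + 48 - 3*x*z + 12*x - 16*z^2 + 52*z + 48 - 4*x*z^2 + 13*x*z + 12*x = x*(-4*z^2 + 10*z + 24) - 16*z^2 + 40*z + 96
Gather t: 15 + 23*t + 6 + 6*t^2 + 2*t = 6*t^2 + 25*t + 21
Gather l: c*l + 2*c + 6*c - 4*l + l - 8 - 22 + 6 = 8*c + l*(c - 3) - 24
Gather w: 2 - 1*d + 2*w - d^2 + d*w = -d^2 - d + w*(d + 2) + 2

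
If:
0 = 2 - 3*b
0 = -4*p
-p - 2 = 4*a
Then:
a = -1/2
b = 2/3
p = 0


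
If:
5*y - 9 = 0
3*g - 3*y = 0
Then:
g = 9/5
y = 9/5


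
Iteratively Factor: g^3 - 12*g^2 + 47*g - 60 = (g - 3)*(g^2 - 9*g + 20) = (g - 5)*(g - 3)*(g - 4)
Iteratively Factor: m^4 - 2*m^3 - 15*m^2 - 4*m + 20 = (m + 2)*(m^3 - 4*m^2 - 7*m + 10) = (m + 2)^2*(m^2 - 6*m + 5) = (m - 5)*(m + 2)^2*(m - 1)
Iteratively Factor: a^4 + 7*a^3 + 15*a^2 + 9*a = (a + 3)*(a^3 + 4*a^2 + 3*a) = (a + 3)^2*(a^2 + a) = (a + 1)*(a + 3)^2*(a)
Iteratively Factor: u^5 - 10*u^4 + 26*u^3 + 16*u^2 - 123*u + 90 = (u - 5)*(u^4 - 5*u^3 + u^2 + 21*u - 18) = (u - 5)*(u - 3)*(u^3 - 2*u^2 - 5*u + 6) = (u - 5)*(u - 3)*(u - 1)*(u^2 - u - 6) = (u - 5)*(u - 3)^2*(u - 1)*(u + 2)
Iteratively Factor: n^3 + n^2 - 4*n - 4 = (n + 2)*(n^2 - n - 2) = (n + 1)*(n + 2)*(n - 2)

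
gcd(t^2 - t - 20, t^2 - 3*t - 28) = t + 4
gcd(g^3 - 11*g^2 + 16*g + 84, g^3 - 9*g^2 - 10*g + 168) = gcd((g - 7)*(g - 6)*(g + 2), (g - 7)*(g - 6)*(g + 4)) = g^2 - 13*g + 42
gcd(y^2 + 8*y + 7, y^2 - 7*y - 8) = y + 1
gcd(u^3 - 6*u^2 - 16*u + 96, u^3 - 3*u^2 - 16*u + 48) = u^2 - 16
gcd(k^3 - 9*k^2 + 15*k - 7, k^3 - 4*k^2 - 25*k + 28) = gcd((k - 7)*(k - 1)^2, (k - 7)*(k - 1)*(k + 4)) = k^2 - 8*k + 7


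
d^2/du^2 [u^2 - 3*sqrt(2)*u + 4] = 2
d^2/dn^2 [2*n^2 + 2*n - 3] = 4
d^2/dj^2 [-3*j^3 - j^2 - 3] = -18*j - 2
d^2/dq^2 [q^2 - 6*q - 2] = 2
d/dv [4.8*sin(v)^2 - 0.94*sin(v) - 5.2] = (9.6*sin(v) - 0.94)*cos(v)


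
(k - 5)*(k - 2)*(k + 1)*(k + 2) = k^4 - 4*k^3 - 9*k^2 + 16*k + 20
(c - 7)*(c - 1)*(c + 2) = c^3 - 6*c^2 - 9*c + 14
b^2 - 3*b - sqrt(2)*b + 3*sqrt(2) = (b - 3)*(b - sqrt(2))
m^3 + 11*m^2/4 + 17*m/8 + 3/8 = (m + 1/4)*(m + 1)*(m + 3/2)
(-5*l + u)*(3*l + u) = -15*l^2 - 2*l*u + u^2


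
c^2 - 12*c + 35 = (c - 7)*(c - 5)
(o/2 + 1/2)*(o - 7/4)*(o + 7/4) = o^3/2 + o^2/2 - 49*o/32 - 49/32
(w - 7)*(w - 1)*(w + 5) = w^3 - 3*w^2 - 33*w + 35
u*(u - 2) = u^2 - 2*u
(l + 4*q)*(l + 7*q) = l^2 + 11*l*q + 28*q^2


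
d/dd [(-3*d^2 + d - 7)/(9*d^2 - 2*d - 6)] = (-3*d^2 + 162*d - 20)/(81*d^4 - 36*d^3 - 104*d^2 + 24*d + 36)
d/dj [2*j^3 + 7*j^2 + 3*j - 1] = 6*j^2 + 14*j + 3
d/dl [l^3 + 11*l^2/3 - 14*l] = 3*l^2 + 22*l/3 - 14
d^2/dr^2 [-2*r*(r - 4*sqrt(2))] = -4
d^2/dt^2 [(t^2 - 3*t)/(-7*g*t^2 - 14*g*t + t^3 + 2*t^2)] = 2*(-t*(7*g*t + 14*g - t^2 - 2*t)^2 - (t - 3)*(14*g*t + 14*g - 3*t^2 - 4*t)^2 + (-t*(t - 3)*(-7*g + 3*t + 2) + (2*t - 3)*(14*g*t + 14*g - 3*t^2 - 4*t))*(7*g*t + 14*g - t^2 - 2*t))/(t^2*(7*g*t + 14*g - t^2 - 2*t)^3)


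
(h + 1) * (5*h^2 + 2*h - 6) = 5*h^3 + 7*h^2 - 4*h - 6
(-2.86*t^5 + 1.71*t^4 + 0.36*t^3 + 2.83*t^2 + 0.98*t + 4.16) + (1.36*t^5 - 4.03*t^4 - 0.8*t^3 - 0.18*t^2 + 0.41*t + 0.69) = -1.5*t^5 - 2.32*t^4 - 0.44*t^3 + 2.65*t^2 + 1.39*t + 4.85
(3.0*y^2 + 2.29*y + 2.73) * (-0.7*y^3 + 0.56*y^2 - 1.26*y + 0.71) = -2.1*y^5 + 0.0770000000000002*y^4 - 4.4086*y^3 + 0.7734*y^2 - 1.8139*y + 1.9383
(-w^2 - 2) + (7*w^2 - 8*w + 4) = 6*w^2 - 8*w + 2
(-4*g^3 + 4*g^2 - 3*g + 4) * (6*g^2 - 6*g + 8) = -24*g^5 + 48*g^4 - 74*g^3 + 74*g^2 - 48*g + 32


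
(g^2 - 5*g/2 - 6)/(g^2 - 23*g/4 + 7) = 2*(2*g + 3)/(4*g - 7)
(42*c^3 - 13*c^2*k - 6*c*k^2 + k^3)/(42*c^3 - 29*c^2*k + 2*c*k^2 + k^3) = (21*c^2 + 4*c*k - k^2)/(21*c^2 - 4*c*k - k^2)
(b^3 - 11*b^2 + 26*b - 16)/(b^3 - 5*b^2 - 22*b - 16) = (b^2 - 3*b + 2)/(b^2 + 3*b + 2)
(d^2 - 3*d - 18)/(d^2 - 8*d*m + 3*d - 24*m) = (d - 6)/(d - 8*m)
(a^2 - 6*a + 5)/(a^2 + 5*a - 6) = (a - 5)/(a + 6)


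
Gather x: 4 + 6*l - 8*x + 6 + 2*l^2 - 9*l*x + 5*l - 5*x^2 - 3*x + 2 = 2*l^2 + 11*l - 5*x^2 + x*(-9*l - 11) + 12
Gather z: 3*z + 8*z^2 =8*z^2 + 3*z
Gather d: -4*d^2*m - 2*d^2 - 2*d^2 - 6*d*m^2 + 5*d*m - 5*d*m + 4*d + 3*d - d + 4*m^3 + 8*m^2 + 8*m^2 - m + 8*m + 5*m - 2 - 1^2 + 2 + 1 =d^2*(-4*m - 4) + d*(6 - 6*m^2) + 4*m^3 + 16*m^2 + 12*m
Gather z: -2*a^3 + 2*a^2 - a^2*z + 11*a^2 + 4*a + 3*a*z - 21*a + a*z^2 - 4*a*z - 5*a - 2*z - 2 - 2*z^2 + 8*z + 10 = -2*a^3 + 13*a^2 - 22*a + z^2*(a - 2) + z*(-a^2 - a + 6) + 8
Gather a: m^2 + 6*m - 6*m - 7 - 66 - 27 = m^2 - 100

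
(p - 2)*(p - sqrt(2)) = p^2 - 2*p - sqrt(2)*p + 2*sqrt(2)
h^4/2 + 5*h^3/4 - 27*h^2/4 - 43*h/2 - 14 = (h/2 + 1)*(h - 4)*(h + 1)*(h + 7/2)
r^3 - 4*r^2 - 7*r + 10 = (r - 5)*(r - 1)*(r + 2)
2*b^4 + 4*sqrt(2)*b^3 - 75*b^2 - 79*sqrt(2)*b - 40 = (b - 4*sqrt(2))*(b + 5*sqrt(2))*(sqrt(2)*b + 1)^2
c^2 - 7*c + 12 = (c - 4)*(c - 3)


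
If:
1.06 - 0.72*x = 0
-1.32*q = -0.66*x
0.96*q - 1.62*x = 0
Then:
No Solution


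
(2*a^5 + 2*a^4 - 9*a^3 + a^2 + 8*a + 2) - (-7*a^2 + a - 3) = 2*a^5 + 2*a^4 - 9*a^3 + 8*a^2 + 7*a + 5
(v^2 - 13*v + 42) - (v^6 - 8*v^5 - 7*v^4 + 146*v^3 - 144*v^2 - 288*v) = -v^6 + 8*v^5 + 7*v^4 - 146*v^3 + 145*v^2 + 275*v + 42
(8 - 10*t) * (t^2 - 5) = -10*t^3 + 8*t^2 + 50*t - 40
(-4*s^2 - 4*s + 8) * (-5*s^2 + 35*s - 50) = 20*s^4 - 120*s^3 + 20*s^2 + 480*s - 400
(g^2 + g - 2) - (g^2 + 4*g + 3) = -3*g - 5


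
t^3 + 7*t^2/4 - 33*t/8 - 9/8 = (t - 3/2)*(t + 1/4)*(t + 3)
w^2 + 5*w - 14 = (w - 2)*(w + 7)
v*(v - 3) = v^2 - 3*v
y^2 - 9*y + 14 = (y - 7)*(y - 2)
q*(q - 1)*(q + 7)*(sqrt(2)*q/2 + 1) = sqrt(2)*q^4/2 + q^3 + 3*sqrt(2)*q^3 - 7*sqrt(2)*q^2/2 + 6*q^2 - 7*q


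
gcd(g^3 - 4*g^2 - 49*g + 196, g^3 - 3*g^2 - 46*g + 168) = g^2 + 3*g - 28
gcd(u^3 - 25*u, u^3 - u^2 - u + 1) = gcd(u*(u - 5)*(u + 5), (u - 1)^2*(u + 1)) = 1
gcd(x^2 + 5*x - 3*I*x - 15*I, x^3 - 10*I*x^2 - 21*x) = x - 3*I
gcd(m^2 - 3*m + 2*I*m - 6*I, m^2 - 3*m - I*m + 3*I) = m - 3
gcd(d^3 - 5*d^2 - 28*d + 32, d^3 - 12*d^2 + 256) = d^2 - 4*d - 32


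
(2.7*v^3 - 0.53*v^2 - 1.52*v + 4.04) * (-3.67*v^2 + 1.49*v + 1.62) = -9.909*v^5 + 5.9681*v^4 + 9.1627*v^3 - 17.9502*v^2 + 3.5572*v + 6.5448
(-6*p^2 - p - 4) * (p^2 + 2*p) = -6*p^4 - 13*p^3 - 6*p^2 - 8*p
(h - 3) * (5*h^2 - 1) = 5*h^3 - 15*h^2 - h + 3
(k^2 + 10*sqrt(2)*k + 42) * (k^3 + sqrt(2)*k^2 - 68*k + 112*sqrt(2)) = k^5 + 11*sqrt(2)*k^4 - 6*k^3 - 526*sqrt(2)*k^2 - 616*k + 4704*sqrt(2)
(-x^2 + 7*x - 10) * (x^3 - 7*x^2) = -x^5 + 14*x^4 - 59*x^3 + 70*x^2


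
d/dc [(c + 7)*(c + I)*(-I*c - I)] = -3*I*c^2 + c*(2 - 16*I) + 8 - 7*I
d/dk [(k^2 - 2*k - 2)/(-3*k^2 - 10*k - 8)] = 4*(-4*k^2 - 7*k - 1)/(9*k^4 + 60*k^3 + 148*k^2 + 160*k + 64)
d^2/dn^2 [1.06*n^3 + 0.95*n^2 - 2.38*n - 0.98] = 6.36*n + 1.9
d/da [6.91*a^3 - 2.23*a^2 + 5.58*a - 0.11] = 20.73*a^2 - 4.46*a + 5.58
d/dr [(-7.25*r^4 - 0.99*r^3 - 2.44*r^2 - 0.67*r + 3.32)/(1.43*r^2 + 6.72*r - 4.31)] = (-20.735*r^5 - 147.5757*r^4 + 111.6844*r^3 - 2.638*r^2 + 11.5376*r - 19.4227)/(2.0449*r^4 + 19.2192*r^3 + 32.8318*r^2 - 57.9264*r + 18.5761)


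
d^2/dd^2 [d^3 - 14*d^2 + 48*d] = 6*d - 28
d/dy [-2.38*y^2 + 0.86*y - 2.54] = 0.86 - 4.76*y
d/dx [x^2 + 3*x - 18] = 2*x + 3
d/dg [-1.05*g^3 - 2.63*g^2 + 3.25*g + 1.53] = -3.15*g^2 - 5.26*g + 3.25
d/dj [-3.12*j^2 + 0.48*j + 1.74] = 0.48 - 6.24*j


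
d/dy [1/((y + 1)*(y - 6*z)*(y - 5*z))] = (-(y + 1)*(y - 6*z) - (y + 1)*(y - 5*z) - (y - 6*z)*(y - 5*z))/((y + 1)^2*(y - 6*z)^2*(y - 5*z)^2)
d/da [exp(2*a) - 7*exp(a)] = (2*exp(a) - 7)*exp(a)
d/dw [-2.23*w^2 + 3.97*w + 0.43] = 3.97 - 4.46*w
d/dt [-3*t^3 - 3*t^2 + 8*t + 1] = -9*t^2 - 6*t + 8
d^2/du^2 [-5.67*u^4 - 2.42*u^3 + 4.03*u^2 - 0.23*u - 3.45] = -68.04*u^2 - 14.52*u + 8.06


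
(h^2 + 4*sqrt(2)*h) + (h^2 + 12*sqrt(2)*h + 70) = 2*h^2 + 16*sqrt(2)*h + 70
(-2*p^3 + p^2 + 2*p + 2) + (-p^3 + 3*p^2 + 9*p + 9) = -3*p^3 + 4*p^2 + 11*p + 11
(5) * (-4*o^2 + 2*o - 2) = -20*o^2 + 10*o - 10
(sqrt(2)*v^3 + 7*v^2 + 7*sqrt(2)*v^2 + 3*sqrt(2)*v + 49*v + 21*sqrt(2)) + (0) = sqrt(2)*v^3 + 7*v^2 + 7*sqrt(2)*v^2 + 3*sqrt(2)*v + 49*v + 21*sqrt(2)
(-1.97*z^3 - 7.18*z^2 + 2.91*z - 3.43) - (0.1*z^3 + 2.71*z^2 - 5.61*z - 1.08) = -2.07*z^3 - 9.89*z^2 + 8.52*z - 2.35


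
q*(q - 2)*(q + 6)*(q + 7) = q^4 + 11*q^3 + 16*q^2 - 84*q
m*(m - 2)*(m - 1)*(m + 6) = m^4 + 3*m^3 - 16*m^2 + 12*m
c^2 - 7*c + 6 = (c - 6)*(c - 1)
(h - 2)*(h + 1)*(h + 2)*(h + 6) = h^4 + 7*h^3 + 2*h^2 - 28*h - 24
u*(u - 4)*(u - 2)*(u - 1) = u^4 - 7*u^3 + 14*u^2 - 8*u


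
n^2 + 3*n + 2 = (n + 1)*(n + 2)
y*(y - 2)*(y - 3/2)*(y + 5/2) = y^4 - y^3 - 23*y^2/4 + 15*y/2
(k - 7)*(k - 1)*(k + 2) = k^3 - 6*k^2 - 9*k + 14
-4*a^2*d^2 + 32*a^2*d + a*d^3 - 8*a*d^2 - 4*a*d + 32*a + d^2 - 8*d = (-4*a + d)*(d - 8)*(a*d + 1)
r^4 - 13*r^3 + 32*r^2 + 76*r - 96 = (r - 8)*(r - 6)*(r - 1)*(r + 2)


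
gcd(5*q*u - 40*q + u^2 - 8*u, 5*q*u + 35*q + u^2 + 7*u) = 5*q + u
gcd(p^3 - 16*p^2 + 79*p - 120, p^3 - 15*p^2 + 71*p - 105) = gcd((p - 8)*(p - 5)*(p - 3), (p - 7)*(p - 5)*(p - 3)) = p^2 - 8*p + 15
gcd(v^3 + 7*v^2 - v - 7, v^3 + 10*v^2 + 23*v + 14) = v^2 + 8*v + 7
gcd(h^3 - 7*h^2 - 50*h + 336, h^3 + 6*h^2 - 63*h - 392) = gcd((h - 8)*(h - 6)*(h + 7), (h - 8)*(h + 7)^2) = h^2 - h - 56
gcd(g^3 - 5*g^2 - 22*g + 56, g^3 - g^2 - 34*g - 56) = g^2 - 3*g - 28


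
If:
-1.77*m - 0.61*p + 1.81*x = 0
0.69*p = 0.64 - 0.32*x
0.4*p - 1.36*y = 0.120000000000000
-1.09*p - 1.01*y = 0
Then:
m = 1.88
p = 0.06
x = 1.86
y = -0.07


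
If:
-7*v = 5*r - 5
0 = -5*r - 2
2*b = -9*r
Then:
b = 9/5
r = -2/5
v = 1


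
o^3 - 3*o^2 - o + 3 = (o - 3)*(o - 1)*(o + 1)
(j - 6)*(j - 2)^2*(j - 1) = j^4 - 11*j^3 + 38*j^2 - 52*j + 24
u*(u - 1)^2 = u^3 - 2*u^2 + u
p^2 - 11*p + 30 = (p - 6)*(p - 5)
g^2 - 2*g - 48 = (g - 8)*(g + 6)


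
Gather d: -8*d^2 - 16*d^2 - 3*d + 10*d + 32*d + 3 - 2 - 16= -24*d^2 + 39*d - 15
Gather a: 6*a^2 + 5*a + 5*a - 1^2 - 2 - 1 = 6*a^2 + 10*a - 4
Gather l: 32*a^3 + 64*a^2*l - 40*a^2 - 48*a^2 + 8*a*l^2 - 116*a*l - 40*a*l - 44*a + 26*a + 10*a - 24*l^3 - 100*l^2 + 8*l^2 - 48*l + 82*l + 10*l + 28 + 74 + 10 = 32*a^3 - 88*a^2 - 8*a - 24*l^3 + l^2*(8*a - 92) + l*(64*a^2 - 156*a + 44) + 112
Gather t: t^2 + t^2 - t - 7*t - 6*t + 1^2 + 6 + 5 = 2*t^2 - 14*t + 12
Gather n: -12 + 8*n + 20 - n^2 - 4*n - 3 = -n^2 + 4*n + 5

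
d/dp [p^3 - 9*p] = 3*p^2 - 9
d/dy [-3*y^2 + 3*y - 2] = 3 - 6*y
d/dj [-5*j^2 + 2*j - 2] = 2 - 10*j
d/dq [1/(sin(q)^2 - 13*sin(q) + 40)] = (13 - 2*sin(q))*cos(q)/(sin(q)^2 - 13*sin(q) + 40)^2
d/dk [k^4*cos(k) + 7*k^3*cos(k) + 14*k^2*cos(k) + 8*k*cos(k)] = -k^4*sin(k) - 7*k^3*sin(k) + 4*k^3*cos(k) - 14*k^2*sin(k) + 21*k^2*cos(k) - 8*k*sin(k) + 28*k*cos(k) + 8*cos(k)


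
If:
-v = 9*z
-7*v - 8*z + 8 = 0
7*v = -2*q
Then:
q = -252/55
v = 72/55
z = -8/55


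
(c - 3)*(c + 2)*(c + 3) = c^3 + 2*c^2 - 9*c - 18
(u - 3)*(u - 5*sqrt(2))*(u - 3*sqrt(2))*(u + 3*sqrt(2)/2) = u^4 - 13*sqrt(2)*u^3/2 - 3*u^3 + 6*u^2 + 39*sqrt(2)*u^2/2 - 18*u + 45*sqrt(2)*u - 135*sqrt(2)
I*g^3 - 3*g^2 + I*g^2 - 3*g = g*(g + 3*I)*(I*g + I)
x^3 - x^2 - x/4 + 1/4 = (x - 1)*(x - 1/2)*(x + 1/2)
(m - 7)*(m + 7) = m^2 - 49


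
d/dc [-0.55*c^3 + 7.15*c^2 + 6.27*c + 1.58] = -1.65*c^2 + 14.3*c + 6.27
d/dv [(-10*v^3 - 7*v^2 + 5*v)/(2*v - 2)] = (-20*v^3 + 23*v^2 + 14*v - 5)/(2*(v^2 - 2*v + 1))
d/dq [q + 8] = 1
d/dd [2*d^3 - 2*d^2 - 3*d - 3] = 6*d^2 - 4*d - 3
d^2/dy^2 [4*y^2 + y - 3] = 8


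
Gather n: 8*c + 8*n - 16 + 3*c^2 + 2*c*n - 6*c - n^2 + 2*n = 3*c^2 + 2*c - n^2 + n*(2*c + 10) - 16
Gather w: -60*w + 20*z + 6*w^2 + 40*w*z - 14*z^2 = 6*w^2 + w*(40*z - 60) - 14*z^2 + 20*z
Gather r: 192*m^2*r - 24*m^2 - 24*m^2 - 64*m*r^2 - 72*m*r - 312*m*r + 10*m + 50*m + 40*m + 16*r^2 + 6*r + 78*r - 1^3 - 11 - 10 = -48*m^2 + 100*m + r^2*(16 - 64*m) + r*(192*m^2 - 384*m + 84) - 22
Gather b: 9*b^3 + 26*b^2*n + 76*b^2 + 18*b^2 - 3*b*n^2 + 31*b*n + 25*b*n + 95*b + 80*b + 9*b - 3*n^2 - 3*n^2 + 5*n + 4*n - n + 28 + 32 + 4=9*b^3 + b^2*(26*n + 94) + b*(-3*n^2 + 56*n + 184) - 6*n^2 + 8*n + 64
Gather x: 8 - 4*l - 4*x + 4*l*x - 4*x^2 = -4*l - 4*x^2 + x*(4*l - 4) + 8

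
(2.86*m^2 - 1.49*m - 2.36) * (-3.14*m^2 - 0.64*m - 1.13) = -8.9804*m^4 + 2.8482*m^3 + 5.1322*m^2 + 3.1941*m + 2.6668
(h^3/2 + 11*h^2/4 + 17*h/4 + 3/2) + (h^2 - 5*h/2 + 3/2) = h^3/2 + 15*h^2/4 + 7*h/4 + 3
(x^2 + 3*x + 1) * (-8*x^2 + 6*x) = -8*x^4 - 18*x^3 + 10*x^2 + 6*x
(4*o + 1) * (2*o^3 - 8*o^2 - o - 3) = 8*o^4 - 30*o^3 - 12*o^2 - 13*o - 3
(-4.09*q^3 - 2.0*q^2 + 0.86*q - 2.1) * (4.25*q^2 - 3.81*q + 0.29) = -17.3825*q^5 + 7.0829*q^4 + 10.0889*q^3 - 12.7816*q^2 + 8.2504*q - 0.609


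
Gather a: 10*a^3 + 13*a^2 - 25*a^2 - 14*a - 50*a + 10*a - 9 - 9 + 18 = 10*a^3 - 12*a^2 - 54*a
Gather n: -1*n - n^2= -n^2 - n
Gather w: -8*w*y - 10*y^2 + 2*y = -8*w*y - 10*y^2 + 2*y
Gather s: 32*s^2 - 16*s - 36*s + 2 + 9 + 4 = 32*s^2 - 52*s + 15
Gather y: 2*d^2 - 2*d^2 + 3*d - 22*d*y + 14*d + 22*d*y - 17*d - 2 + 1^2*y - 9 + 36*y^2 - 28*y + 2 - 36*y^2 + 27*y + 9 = 0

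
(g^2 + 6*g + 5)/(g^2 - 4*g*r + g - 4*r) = (-g - 5)/(-g + 4*r)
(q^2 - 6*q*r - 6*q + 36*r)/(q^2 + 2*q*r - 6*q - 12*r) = (q - 6*r)/(q + 2*r)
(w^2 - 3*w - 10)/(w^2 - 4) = (w - 5)/(w - 2)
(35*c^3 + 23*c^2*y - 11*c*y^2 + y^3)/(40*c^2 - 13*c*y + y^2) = (-7*c^2 - 6*c*y + y^2)/(-8*c + y)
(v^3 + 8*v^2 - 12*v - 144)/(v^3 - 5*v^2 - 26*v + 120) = (v^2 + 12*v + 36)/(v^2 - v - 30)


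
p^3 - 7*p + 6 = (p - 2)*(p - 1)*(p + 3)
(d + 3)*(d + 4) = d^2 + 7*d + 12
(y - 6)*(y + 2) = y^2 - 4*y - 12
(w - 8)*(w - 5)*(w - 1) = w^3 - 14*w^2 + 53*w - 40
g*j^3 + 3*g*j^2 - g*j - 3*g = (j - 1)*(j + 3)*(g*j + g)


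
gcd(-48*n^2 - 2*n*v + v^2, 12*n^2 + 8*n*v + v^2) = 6*n + v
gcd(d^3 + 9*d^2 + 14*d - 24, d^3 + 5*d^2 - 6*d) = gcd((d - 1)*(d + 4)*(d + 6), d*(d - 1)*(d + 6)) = d^2 + 5*d - 6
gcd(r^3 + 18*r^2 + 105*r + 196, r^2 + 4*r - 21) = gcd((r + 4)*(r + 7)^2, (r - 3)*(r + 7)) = r + 7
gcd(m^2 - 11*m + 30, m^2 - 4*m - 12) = m - 6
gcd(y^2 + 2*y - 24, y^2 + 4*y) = 1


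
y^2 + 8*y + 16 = (y + 4)^2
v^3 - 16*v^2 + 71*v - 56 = (v - 8)*(v - 7)*(v - 1)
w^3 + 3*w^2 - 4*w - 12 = (w - 2)*(w + 2)*(w + 3)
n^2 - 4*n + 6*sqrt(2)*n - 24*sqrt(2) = (n - 4)*(n + 6*sqrt(2))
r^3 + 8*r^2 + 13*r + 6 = (r + 1)^2*(r + 6)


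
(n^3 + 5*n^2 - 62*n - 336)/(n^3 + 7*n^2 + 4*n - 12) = (n^2 - n - 56)/(n^2 + n - 2)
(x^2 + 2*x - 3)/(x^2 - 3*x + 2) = (x + 3)/(x - 2)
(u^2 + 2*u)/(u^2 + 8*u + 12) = u/(u + 6)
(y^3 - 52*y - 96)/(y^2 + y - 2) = (y^2 - 2*y - 48)/(y - 1)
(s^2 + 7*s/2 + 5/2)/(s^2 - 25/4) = 2*(s + 1)/(2*s - 5)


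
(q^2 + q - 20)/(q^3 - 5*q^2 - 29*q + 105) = (q - 4)/(q^2 - 10*q + 21)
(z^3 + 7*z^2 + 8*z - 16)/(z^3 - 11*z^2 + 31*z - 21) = (z^2 + 8*z + 16)/(z^2 - 10*z + 21)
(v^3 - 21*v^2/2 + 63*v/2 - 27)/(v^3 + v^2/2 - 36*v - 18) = (2*v^2 - 9*v + 9)/(2*v^2 + 13*v + 6)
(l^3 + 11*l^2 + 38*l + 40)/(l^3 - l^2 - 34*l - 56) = (l + 5)/(l - 7)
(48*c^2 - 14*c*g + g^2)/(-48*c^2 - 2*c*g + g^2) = (-6*c + g)/(6*c + g)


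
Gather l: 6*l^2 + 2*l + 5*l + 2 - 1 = 6*l^2 + 7*l + 1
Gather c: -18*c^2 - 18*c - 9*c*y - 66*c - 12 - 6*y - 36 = -18*c^2 + c*(-9*y - 84) - 6*y - 48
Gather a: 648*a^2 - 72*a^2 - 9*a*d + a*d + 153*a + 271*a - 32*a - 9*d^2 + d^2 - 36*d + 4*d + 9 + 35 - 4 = 576*a^2 + a*(392 - 8*d) - 8*d^2 - 32*d + 40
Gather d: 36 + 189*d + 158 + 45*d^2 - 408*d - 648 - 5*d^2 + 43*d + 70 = 40*d^2 - 176*d - 384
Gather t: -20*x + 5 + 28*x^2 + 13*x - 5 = 28*x^2 - 7*x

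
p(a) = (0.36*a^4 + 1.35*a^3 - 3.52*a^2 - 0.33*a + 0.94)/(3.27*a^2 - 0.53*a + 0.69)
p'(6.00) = 1.76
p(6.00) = 5.47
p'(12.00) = 3.07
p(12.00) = 19.96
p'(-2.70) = -0.08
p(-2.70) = -1.20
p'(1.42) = 0.57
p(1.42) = -0.20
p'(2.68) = 1.02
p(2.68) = 0.85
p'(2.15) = 0.88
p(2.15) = 0.35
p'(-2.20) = 0.08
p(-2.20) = -1.21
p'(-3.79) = -0.36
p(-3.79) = -0.96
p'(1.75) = 0.74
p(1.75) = 0.02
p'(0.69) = -0.99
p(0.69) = -0.23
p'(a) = (0.53 - 6.54*a)*(0.36*a^4 + 1.35*a^3 - 3.52*a^2 - 0.33*a + 0.94)/(3.27*a^2 - 0.53*a + 0.69)^2 + (1.44*a^3 + 4.05*a^2 - 7.04*a - 0.33)/(3.27*a^2 - 0.53*a + 0.69) = (2.3544*a^5 + 3.8421*a^4 - 0.4374*a^3 + 5.7392*a^2 - 11.0052*a + 0.2705)/(10.6929*a^4 - 3.4662*a^3 + 4.7935*a^2 - 0.7314*a + 0.4761)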